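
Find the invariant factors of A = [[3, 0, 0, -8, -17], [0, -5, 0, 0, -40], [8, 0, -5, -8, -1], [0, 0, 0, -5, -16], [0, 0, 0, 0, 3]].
x + 5, x + 5, (x - 3)^2(x + 5)

The Jordan structure of A has elementary divisors (x + 5), (x + 5), (x + 5), (x - 3)^2. Arranging the block sizes at each eigenvalue in decreasing order and taking row products gives the invariant factors.

Invariant factors (smallest first, each dividing the next): x + 5, x + 5, (x - 3)^2(x + 5).

Check: the last factor (x - 3)^2(x + 5) is the minimal polynomial, and the product (x - 3)^2(x + 5)^3 is the characteristic polynomial.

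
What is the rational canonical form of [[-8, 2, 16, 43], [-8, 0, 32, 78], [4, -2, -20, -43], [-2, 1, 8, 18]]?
The invariant factors of A (the non-unit diagonal entries of the Smith normal form of xI - A over ℚ[x]) are x + 4, (x - 2)(x + 4)^2, each dividing the next. The characteristic polynomial is their product, (x - 2)(x + 4)^3.

The rational canonical form is the block-diagonal matrix of companion matrices C(f_i):
R = [[-4, 0, 0, 0], [0, 0, 0, 32], [0, 1, 0, 0], [0, 0, 1, -6]].

R = [[-4, 0, 0, 0], [0, 0, 0, 32], [0, 1, 0, 0], [0, 0, 1, -6]]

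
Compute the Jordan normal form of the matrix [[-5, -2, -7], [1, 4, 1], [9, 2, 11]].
J = [[2, 0, 0], [0, 4, 1], [0, 0, 4]]

The characteristic polynomial is det(xI - A) = (x - 4)^2(x - 2), so the eigenvalues are 2 (algebraic multiplicity 1), 4 (algebraic multiplicity 2).

For λ = 2: algebraic multiplicity 1 gives one 1×1 block.

For λ = 4: rank(A - 4I) = 2, rank((A - 4I)^2) = 1. The eigenspace has dimension 3 - 2 = 1, so there is 1 Jordan block; the rank sequence gives block sizes [2].

Assembling the blocks gives the Jordan form J above.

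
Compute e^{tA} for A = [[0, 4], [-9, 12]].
A has Jordan form J = [[6, 1], [0, 6]] with A = PJP^{-1}, so e^{tA} = P e^{tJ} P^{-1}.

For a Jordan block J_k(λ), e^{tJ_k(λ)} = e^{λt} · (I + tN + t^2 N^2/2! + ... + t^{k-1} N^{k-1}/(k-1)!) where N is the nilpotent superdiagonal part.

Assembling the blocks and conjugating back gives the entries of e^{tA} as shown above.

e^{tA} = [[(1 - 6*t)*e^{6*t}, 4*t*e^{6*t}], [-9*t*e^{6*t}, (6*t + 1)*e^{6*t}]]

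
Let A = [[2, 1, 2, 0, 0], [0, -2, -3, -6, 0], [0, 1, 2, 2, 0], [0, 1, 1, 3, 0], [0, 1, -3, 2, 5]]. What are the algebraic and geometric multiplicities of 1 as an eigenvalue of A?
The characteristic polynomial is (x - 5)(x - 2)(x - 1)^3, so the factor x - 1 appears with exponent 3: the algebraic multiplicity is 3.

rank(A - I) = 3, so the eigenspace has dimension 5 - 3 = 2: the geometric multiplicity is 2.

Since 2 < 3, A is not diagonalizable.

algebraic multiplicity 3, geometric multiplicity 2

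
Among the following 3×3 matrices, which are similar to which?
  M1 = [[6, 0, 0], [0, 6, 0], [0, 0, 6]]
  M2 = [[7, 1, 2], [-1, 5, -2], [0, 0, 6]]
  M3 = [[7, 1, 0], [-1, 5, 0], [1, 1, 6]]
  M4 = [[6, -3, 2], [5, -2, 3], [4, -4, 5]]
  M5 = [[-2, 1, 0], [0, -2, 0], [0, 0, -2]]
4 classes: {M1}, {M2, M3}, {M4}, {M5}

Characteristic polynomials: χ_{M1} = (x - 6)^3, χ_{M2} = (x - 6)^3, χ_{M3} = (x - 6)^3, χ_{M4} = (x - 3)^3, χ_{M5} = (x + 2)^3.

{M1}: invariant factors x - 6, x - 6, x - 6.

{M2, M3}: invariant factors x - 6, (x - 6)^2.

{M4}: invariant factors (x - 3)^3.

{M5}: invariant factors x + 2, (x + 2)^2.

Matrices are similar if and only if their invariant-factor lists agree; the partition into similarity classes is {M1}, {M2, M3}, {M4}, {M5}.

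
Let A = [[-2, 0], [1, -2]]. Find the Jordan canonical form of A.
The characteristic polynomial is det(xI - A) = (x + 2)^2, so the eigenvalues are -2 (algebraic multiplicity 2).

For λ = -2: rank(A + 2I) = 1, rank((A + 2I)^2) = 0. The eigenspace has dimension 2 - 1 = 1, so there is 1 Jordan block; the rank sequence gives block sizes [2].

Assembling the blocks gives the Jordan form J above.

J = [[-2, 1], [0, -2]]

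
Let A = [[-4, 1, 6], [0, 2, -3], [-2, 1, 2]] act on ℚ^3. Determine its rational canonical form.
R = [[0, 0, 2], [1, 0, -3], [0, 1, 0]]

The invariant factors of A (the non-unit diagonal entries of the Smith normal form of xI - A over ℚ[x]) are x^3 + 3x - 2, each dividing the next. The characteristic polynomial is their product, x^3 + 3x - 2.

The rational canonical form is the block-diagonal matrix of companion matrices C(f_i):
R = [[0, 0, 2], [1, 0, -3], [0, 1, 0]].

Note the characteristic polynomial does not split into linear factors over ℚ, so A has no Jordan form over ℚ; the rational canonical form exists over any field.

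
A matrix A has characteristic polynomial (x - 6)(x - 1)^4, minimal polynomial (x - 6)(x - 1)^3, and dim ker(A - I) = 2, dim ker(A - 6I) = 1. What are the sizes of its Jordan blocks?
λ = 1: algebraic multiplicity 4 (exponent in χ_A), largest block size 3 (exponent in m_A), 2 blocks (geometric multiplicity). These force block sizes [3, 1].
λ = 6: algebraic multiplicity 1 (exponent in χ_A), largest block size 1 (exponent in m_A), 1 block (geometric multiplicity). This forces block sizes [1].

Jordan blocks: (1, 3), (1, 1), (6, 1)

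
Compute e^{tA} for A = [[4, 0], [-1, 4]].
A has Jordan form J = [[4, 1], [0, 4]] with A = PJP^{-1}, so e^{tA} = P e^{tJ} P^{-1}.

For a Jordan block J_k(λ), e^{tJ_k(λ)} = e^{λt} · (I + tN + t^2 N^2/2! + ... + t^{k-1} N^{k-1}/(k-1)!) where N is the nilpotent superdiagonal part.

Assembling the blocks and conjugating back gives the entries of e^{tA} as shown above.

e^{tA} = [[e^{4*t}, 0], [-t*e^{4*t}, e^{4*t}]]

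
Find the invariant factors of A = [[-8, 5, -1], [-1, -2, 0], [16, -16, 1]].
(x + 3)^3

The Jordan structure of A has elementary divisors (x + 3)^3. Arranging the block sizes at each eigenvalue in decreasing order and taking row products gives the invariant factors.

Invariant factors (smallest first, each dividing the next): (x + 3)^3.

Check: the last factor (x + 3)^3 is the minimal polynomial, and the product (x + 3)^3 is the characteristic polynomial.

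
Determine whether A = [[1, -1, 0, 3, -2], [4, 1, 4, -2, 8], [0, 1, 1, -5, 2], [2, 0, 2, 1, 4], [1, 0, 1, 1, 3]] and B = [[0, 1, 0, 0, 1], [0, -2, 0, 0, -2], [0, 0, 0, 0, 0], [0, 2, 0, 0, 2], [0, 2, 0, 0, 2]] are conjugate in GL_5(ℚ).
trace(A) = 7 but trace(B) = 0. The trace is a similarity invariant, so A and B are not similar.

No.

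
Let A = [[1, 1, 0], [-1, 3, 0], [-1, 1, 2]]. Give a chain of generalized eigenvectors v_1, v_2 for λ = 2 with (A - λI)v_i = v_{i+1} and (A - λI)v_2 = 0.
We seek v_1 ∈ ker((A - 2I)^2) \ ker(A - 2I), then set v_{i+1} = (A - 2I) v_i.

One such chain is v_1 = [[1, 2, 1]]^T, v_2 = [[1, 1, 1]]^T. Check: (A - 2I) v_2 = [[0, 0, 0]]^T = 0.

v_1 = [[1, 2, 1]]^T, v_2 = [[1, 1, 1]]^T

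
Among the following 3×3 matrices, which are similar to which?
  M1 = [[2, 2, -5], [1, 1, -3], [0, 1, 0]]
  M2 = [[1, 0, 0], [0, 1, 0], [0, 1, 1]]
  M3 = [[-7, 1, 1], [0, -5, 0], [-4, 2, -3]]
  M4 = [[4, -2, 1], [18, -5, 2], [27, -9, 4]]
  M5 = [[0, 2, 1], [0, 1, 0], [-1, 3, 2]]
Characteristic polynomials: χ_{M1} = (x - 1)^3, χ_{M2} = (x - 1)^3, χ_{M3} = (x + 5)^3, χ_{M4} = (x - 1)^3, χ_{M5} = (x - 1)^3.

{M1, M4, M5}: invariant factors (x - 1)^3.

{M2}: invariant factors x - 1, (x - 1)^2.

{M3}: invariant factors x + 5, (x + 5)^2.

Matrices are similar if and only if their invariant-factor lists agree; the partition into similarity classes is {M1, M4, M5}, {M2}, {M3}.

3 classes: {M1, M4, M5}, {M2}, {M3}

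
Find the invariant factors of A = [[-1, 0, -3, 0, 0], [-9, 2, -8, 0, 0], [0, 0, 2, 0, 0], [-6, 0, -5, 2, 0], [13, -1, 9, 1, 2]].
The Jordan structure of A has elementary divisors (x + 1), (x - 2)^2, (x - 2)^2. Arranging the block sizes at each eigenvalue in decreasing order and taking row products gives the invariant factors.

Invariant factors (smallest first, each dividing the next): (x - 2)^2, (x - 2)^2(x + 1).

Check: the last factor (x - 2)^2(x + 1) is the minimal polynomial, and the product (x - 2)^4(x + 1) is the characteristic polynomial.

(x - 2)^2, (x - 2)^2(x + 1)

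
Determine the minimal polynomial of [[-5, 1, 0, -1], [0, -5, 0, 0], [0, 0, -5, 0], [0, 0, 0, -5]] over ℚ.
The characteristic polynomial factors as (x + 5)^4. The minimal polynomial is ∏(x - λ)^{k_λ} where k_λ is the size of the largest Jordan block at λ.

For λ = -5: rank(A + 5I) = 1, and the largest Jordan block has size 2 (the smallest k with rank((A + 5I)^k) = rank((A + 5I)^(k+1))).

So m_A(x) = (x + 5)^2.

m_A(x) = (x + 5)^2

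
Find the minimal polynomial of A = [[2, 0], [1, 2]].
The characteristic polynomial factors as (x - 2)^2. The minimal polynomial is ∏(x - λ)^{k_λ} where k_λ is the size of the largest Jordan block at λ.

For λ = 2: rank(A - 2I) = 1, and the largest Jordan block has size 2 (the smallest k with rank((A - 2I)^k) = rank((A - 2I)^(k+1))).

So m_A(x) = (x - 2)^2.

m_A(x) = (x - 2)^2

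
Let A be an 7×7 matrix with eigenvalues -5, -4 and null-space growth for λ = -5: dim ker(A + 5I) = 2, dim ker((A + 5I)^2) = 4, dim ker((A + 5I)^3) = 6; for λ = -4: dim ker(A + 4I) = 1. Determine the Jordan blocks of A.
λ = -5: successive nullity increments [2, 2, 2] count blocks of size ≥ k; block sizes are [3, 3].
λ = -4: successive nullity increments [1] count blocks of size ≥ k; block sizes are [1].

Jordan blocks: (-5, 3), (-5, 3), (-4, 1)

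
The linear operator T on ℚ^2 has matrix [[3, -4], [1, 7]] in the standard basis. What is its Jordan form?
J = [[5, 1], [0, 5]]

The characteristic polynomial is det(xI - A) = (x - 5)^2, so the eigenvalues are 5 (algebraic multiplicity 2).

For λ = 5: rank(A - 5I) = 1, rank((A - 5I)^2) = 0. The eigenspace has dimension 2 - 1 = 1, so there is 1 Jordan block; the rank sequence gives block sizes [2].

Assembling the blocks gives the Jordan form J above.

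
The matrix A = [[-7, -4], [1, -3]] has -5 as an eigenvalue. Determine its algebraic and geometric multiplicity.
algebraic multiplicity 2, geometric multiplicity 1

The characteristic polynomial is (x + 5)^2, so the factor x + 5 appears with exponent 2: the algebraic multiplicity is 2.

rank(A + 5I) = 1, so the eigenspace has dimension 2 - 1 = 1: the geometric multiplicity is 1.

Since 1 < 2, A is not diagonalizable.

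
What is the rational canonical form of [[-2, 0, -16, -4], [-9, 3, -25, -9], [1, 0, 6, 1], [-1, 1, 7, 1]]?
R = [[2, 0, 0, 0], [0, 0, 0, 2], [0, 1, 0, -9], [0, 0, 1, 6]]

The invariant factors of A (the non-unit diagonal entries of the Smith normal form of xI - A over ℚ[x]) are x - 2, (x - 2)(x^2 - 4x + 1), each dividing the next. The characteristic polynomial is their product, (x - 2)^2(x^2 - 4x + 1).

The rational canonical form is the block-diagonal matrix of companion matrices C(f_i):
R = [[2, 0, 0, 0], [0, 0, 0, 2], [0, 1, 0, -9], [0, 0, 1, 6]].

Note the characteristic polynomial does not split into linear factors over ℚ, so A has no Jordan form over ℚ; the rational canonical form exists over any field.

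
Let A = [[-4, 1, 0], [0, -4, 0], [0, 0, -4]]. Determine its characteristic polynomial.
xI - A = [[x + 4, -1, 0], [0, x + 4, 0], [0, 0, x + 4]].

Expanding det(xI - A) along the first row:
det(xI - A) = + (x + 4)·det([[x + 4, 0], [0, x + 4]]) - (-1)·det([[0, 0], [0, x + 4]]) + (0)·det([[0, x + 4], [0, 0]]).

Evaluating gives χ_A(x) = x^3 + 12x^2 + 48x + 64 = (x + 4)^3.

χ_A(x) = (x + 4)^3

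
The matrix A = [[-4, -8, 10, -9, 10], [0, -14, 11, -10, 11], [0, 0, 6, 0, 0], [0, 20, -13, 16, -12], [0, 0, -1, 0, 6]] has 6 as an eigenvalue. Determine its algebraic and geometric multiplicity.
The characteristic polynomial is (x - 6)^3(x + 4)^2, so the factor x - 6 appears with exponent 3: the algebraic multiplicity is 3.

rank(A - 6I) = 4, so the eigenspace has dimension 5 - 4 = 1: the geometric multiplicity is 1.

Since 1 < 3, A is not diagonalizable.

algebraic multiplicity 3, geometric multiplicity 1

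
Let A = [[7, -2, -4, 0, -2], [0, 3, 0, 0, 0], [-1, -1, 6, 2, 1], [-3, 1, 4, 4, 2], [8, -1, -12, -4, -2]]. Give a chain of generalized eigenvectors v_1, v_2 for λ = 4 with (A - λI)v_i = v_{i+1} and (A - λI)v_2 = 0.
We seek v_1 ∈ ker((A - 4I)^2) \ ker(A - 4I), then set v_{i+1} = (A - 4I) v_i.

One such chain is v_1 = [[-2, 0, -2, 1, 1]]^T, v_2 = [[0, 0, 1, 0, -2]]^T. Check: (A - 4I) v_2 = [[0, 0, 0, 0, 0]]^T = 0.

v_1 = [[-2, 0, -2, 1, 1]]^T, v_2 = [[0, 0, 1, 0, -2]]^T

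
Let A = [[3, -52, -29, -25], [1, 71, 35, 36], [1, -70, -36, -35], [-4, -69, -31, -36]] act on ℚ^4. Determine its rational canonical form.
R = [[0, 0, 0, -25], [1, 0, 0, 10], [0, 1, 0, -11], [0, 0, 1, 2]]

The invariant factors of A (the non-unit diagonal entries of the Smith normal form of xI - A over ℚ[x]) are (x^2 - x + 5)^2, each dividing the next. The characteristic polynomial is their product, (x^2 - x + 5)^2.

The rational canonical form is the block-diagonal matrix of companion matrices C(f_i):
R = [[0, 0, 0, -25], [1, 0, 0, 10], [0, 1, 0, -11], [0, 0, 1, 2]].

Note the characteristic polynomial does not split into linear factors over ℚ, so A has no Jordan form over ℚ; the rational canonical form exists over any field.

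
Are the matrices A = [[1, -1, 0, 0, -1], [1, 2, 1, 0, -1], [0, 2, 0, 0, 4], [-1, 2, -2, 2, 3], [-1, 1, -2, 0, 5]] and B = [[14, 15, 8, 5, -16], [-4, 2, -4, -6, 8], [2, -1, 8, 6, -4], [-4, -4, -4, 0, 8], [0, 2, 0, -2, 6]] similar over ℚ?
trace(A) = 10 but trace(B) = 30. The trace is a similarity invariant, so A and B are not similar.

No.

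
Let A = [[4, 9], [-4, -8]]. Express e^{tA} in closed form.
A has Jordan form J = [[-2, 1], [0, -2]] with A = PJP^{-1}, so e^{tA} = P e^{tJ} P^{-1}.

For a Jordan block J_k(λ), e^{tJ_k(λ)} = e^{λt} · (I + tN + t^2 N^2/2! + ... + t^{k-1} N^{k-1}/(k-1)!) where N is the nilpotent superdiagonal part.

Assembling the blocks and conjugating back gives the entries of e^{tA} as shown above.

e^{tA} = [[(6*t + 1)*e^{-2*t}, 9*t*e^{-2*t}], [-4*t*e^{-2*t}, (1 - 6*t)*e^{-2*t}]]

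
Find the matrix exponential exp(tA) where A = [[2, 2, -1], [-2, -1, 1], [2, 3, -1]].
e^{tA} = [[-t^2 + 2*t + 1, t*(4 - t)/2, t*(t - 2)/2], [-2*t, 1 - t, t], [2*t*(1 - t), t*(3 - t), t^2 - t + 1]]

A has Jordan form J = [[0, 1, 0], [0, 0, 1], [0, 0, 0]] with A = PJP^{-1}, so e^{tA} = P e^{tJ} P^{-1}.

For a Jordan block J_k(λ), e^{tJ_k(λ)} = e^{λt} · (I + tN + t^2 N^2/2! + ... + t^{k-1} N^{k-1}/(k-1)!) where N is the nilpotent superdiagonal part.

Assembling the blocks and conjugating back gives the entries of e^{tA} as shown above.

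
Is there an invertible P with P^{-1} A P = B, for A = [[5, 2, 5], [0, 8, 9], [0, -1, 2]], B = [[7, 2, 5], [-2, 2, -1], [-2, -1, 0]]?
No.

trace(A) = 15 but trace(B) = 9. The trace is a similarity invariant, so A and B are not similar.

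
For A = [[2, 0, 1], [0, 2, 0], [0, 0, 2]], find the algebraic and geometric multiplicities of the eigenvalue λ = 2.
algebraic multiplicity 3, geometric multiplicity 2

The characteristic polynomial is (x - 2)^3, so the factor x - 2 appears with exponent 3: the algebraic multiplicity is 3.

rank(A - 2I) = 1, so the eigenspace has dimension 3 - 1 = 2: the geometric multiplicity is 2.

Since 2 < 3, A is not diagonalizable.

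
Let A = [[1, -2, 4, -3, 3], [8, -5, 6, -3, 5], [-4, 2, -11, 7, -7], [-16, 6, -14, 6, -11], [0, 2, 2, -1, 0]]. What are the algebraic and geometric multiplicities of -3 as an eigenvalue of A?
The characteristic polynomial is (x + 1)^3(x + 3)^2, so the factor x + 3 appears with exponent 2: the algebraic multiplicity is 2.

rank(A + 3I) = 3, so the eigenspace has dimension 5 - 3 = 2: the geometric multiplicity is 2.

algebraic multiplicity 2, geometric multiplicity 2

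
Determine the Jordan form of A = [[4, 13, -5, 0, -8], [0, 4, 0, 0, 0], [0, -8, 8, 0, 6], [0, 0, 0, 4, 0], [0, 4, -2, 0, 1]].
The characteristic polynomial is det(xI - A) = (x - 5)(x - 4)^4, so the eigenvalues are 4 (algebraic multiplicity 4), 5 (algebraic multiplicity 1).

For λ = 4: rank(A - 4I) = 2, rank((A - 4I)^2) = 1. The eigenspace has dimension 5 - 2 = 3, so there are 3 Jordan blocks; the rank sequence gives block sizes [2, 1, 1].

For λ = 5: algebraic multiplicity 1 gives one 1×1 block.

Assembling the blocks gives the Jordan form J above.

J = [[4, 1, 0, 0, 0], [0, 4, 0, 0, 0], [0, 0, 4, 0, 0], [0, 0, 0, 4, 0], [0, 0, 0, 0, 5]]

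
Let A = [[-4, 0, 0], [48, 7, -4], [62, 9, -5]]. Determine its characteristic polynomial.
xI - A = [[x + 4, 0, 0], [-48, x - 7, 4], [-62, -9, x + 5]].

Expanding det(xI - A) along the first row:
det(xI - A) = + (x + 4)·det([[x - 7, 4], [-9, x + 5]]) - (0)·det([[-48, 4], [-62, x + 5]]) + (0)·det([[-48, x - 7], [-62, -9]]).

Evaluating gives χ_A(x) = x^3 + 2x^2 - 7x + 4 = (x - 1)^2(x + 4).

χ_A(x) = (x - 1)^2(x + 4)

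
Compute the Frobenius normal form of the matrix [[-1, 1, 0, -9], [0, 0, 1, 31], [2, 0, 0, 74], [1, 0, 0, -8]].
The invariant factors of A (the non-unit diagonal entries of the Smith normal form of xI - A over ℚ[x]) are (x - 2)(x + 3)^2(x + 5), each dividing the next. The characteristic polynomial is their product, (x - 2)(x + 3)^2(x + 5).

The rational canonical form is the block-diagonal matrix of companion matrices C(f_i):
R = [[0, 0, 0, 90], [1, 0, 0, 33], [0, 1, 0, -17], [0, 0, 1, -9]].

R = [[0, 0, 0, 90], [1, 0, 0, 33], [0, 1, 0, -17], [0, 0, 1, -9]]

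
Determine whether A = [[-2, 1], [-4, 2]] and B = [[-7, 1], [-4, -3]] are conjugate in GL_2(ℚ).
No.

trace(A) = 0 but trace(B) = -10. The trace is a similarity invariant, so A and B are not similar.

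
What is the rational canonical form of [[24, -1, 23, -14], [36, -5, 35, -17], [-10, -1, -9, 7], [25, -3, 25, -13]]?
The invariant factors of A (the non-unit diagonal entries of the Smith normal form of xI - A over ℚ[x]) are (x - 1)(x + 2)(x^2 + 2x + 4), each dividing the next. The characteristic polynomial is their product, (x - 1)(x + 2)(x^2 + 2x + 4).

The rational canonical form is the block-diagonal matrix of companion matrices C(f_i):
R = [[0, 0, 0, 8], [1, 0, 0, 0], [0, 1, 0, -4], [0, 0, 1, -3]].

Note the characteristic polynomial does not split into linear factors over ℚ, so A has no Jordan form over ℚ; the rational canonical form exists over any field.

R = [[0, 0, 0, 8], [1, 0, 0, 0], [0, 1, 0, -4], [0, 0, 1, -3]]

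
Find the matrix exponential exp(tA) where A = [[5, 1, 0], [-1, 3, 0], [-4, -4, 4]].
A has Jordan form J = [[4, 1, 0], [0, 4, 0], [0, 0, 4]] with A = PJP^{-1}, so e^{tA} = P e^{tJ} P^{-1}.

For a Jordan block J_k(λ), e^{tJ_k(λ)} = e^{λt} · (I + tN + t^2 N^2/2! + ... + t^{k-1} N^{k-1}/(k-1)!) where N is the nilpotent superdiagonal part.

Assembling the blocks and conjugating back gives the entries of e^{tA} as shown above.

e^{tA} = [[(t + 1)*e^{4*t}, t*e^{4*t}, 0], [-t*e^{4*t}, (1 - t)*e^{4*t}, 0], [-4*t*e^{4*t}, -4*t*e^{4*t}, e^{4*t}]]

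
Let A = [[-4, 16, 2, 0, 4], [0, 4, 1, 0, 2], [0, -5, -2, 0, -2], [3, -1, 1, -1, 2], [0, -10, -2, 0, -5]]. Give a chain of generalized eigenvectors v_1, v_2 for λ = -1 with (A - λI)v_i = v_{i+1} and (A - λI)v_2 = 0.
v_1 = [[0, 0, -1, -1, 1]]^T, v_2 = [[2, 1, -1, 1, -2]]^T

We seek v_1 ∈ ker((A + I)^2) \ ker(A + I), then set v_{i+1} = (A + I) v_i.

One such chain is v_1 = [[0, 0, -1, -1, 1]]^T, v_2 = [[2, 1, -1, 1, -2]]^T. Check: (A + I) v_2 = [[0, 0, 0, 0, 0]]^T = 0.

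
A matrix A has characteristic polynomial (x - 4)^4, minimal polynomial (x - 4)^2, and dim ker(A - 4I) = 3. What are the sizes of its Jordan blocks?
Jordan blocks: (4, 2), (4, 1), (4, 1)

λ = 4: algebraic multiplicity 4 (exponent in χ_A), largest block size 2 (exponent in m_A), 3 blocks (geometric multiplicity). These force block sizes [2, 1, 1].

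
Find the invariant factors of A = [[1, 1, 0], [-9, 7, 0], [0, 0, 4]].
x - 4, (x - 4)^2

The Jordan structure of A has elementary divisors (x - 4)^2, (x - 4). Arranging the block sizes at each eigenvalue in decreasing order and taking row products gives the invariant factors.

Invariant factors (smallest first, each dividing the next): x - 4, (x - 4)^2.

Check: the last factor (x - 4)^2 is the minimal polynomial, and the product (x - 4)^3 is the characteristic polynomial.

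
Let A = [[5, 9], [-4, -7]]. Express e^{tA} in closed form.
e^{tA} = [[(6*t + 1)*e^{-t}, 9*t*e^{-t}], [-4*t*e^{-t}, (1 - 6*t)*e^{-t}]]

A has Jordan form J = [[-1, 1], [0, -1]] with A = PJP^{-1}, so e^{tA} = P e^{tJ} P^{-1}.

For a Jordan block J_k(λ), e^{tJ_k(λ)} = e^{λt} · (I + tN + t^2 N^2/2! + ... + t^{k-1} N^{k-1}/(k-1)!) where N is the nilpotent superdiagonal part.

Assembling the blocks and conjugating back gives the entries of e^{tA} as shown above.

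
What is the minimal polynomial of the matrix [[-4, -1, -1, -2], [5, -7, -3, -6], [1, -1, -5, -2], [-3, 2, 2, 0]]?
m_A(x) = (x + 4)^3

The characteristic polynomial factors as (x + 4)^4. The minimal polynomial is ∏(x - λ)^{k_λ} where k_λ is the size of the largest Jordan block at λ.

For λ = -4: rank(A + 4I) = 2, and the largest Jordan block has size 3 (the smallest k with rank((A + 4I)^k) = rank((A + 4I)^(k+1))).

So m_A(x) = (x + 4)^3.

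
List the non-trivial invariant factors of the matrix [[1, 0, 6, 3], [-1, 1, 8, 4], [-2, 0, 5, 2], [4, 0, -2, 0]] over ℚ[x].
The Jordan structure of A has elementary divisors (x - 1)^2, (x - 1), (x - 4). Arranging the block sizes at each eigenvalue in decreasing order and taking row products gives the invariant factors.

Invariant factors (smallest first, each dividing the next): x - 1, (x - 4)(x - 1)^2.

Check: the last factor (x - 4)(x - 1)^2 is the minimal polynomial, and the product (x - 4)(x - 1)^3 is the characteristic polynomial.

x - 1, (x - 4)(x - 1)^2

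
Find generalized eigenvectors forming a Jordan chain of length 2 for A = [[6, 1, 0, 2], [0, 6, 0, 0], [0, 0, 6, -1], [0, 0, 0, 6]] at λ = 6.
v_1 = [[2, -1, 0, 1]]^T, v_2 = [[1, 0, -1, 0]]^T

We seek v_1 ∈ ker((A - 6I)^2) \ ker(A - 6I), then set v_{i+1} = (A - 6I) v_i.

One such chain is v_1 = [[2, -1, 0, 1]]^T, v_2 = [[1, 0, -1, 0]]^T. Check: (A - 6I) v_2 = [[0, 0, 0, 0]]^T = 0.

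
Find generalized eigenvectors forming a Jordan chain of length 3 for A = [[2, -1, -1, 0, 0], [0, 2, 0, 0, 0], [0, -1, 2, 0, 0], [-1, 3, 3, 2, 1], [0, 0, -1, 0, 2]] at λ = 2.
v_1 = [[2, 1, 1, -3, 1]]^T, v_2 = [[-2, 0, -1, 5, -1]]^T, v_3 = [[1, 0, 0, -2, 1]]^T

We seek v_1 ∈ ker((A - 2I)^3) \ ker((A - 2I)^2), then set v_{i+1} = (A - 2I) v_i.

One such chain is v_1 = [[2, 1, 1, -3, 1]]^T, v_2 = [[-2, 0, -1, 5, -1]]^T, v_3 = [[1, 0, 0, -2, 1]]^T. Check: (A - 2I) v_3 = [[0, 0, 0, 0, 0]]^T = 0.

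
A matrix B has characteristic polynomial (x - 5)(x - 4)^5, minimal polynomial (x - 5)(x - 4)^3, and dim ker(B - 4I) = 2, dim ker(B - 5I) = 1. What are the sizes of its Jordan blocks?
λ = 4: algebraic multiplicity 5 (exponent in χ_B), largest block size 3 (exponent in m_B), 2 blocks (geometric multiplicity). These force block sizes [3, 2].
λ = 5: algebraic multiplicity 1 (exponent in χ_B), largest block size 1 (exponent in m_B), 1 block (geometric multiplicity). This forces block sizes [1].

Jordan blocks: (4, 3), (4, 2), (5, 1)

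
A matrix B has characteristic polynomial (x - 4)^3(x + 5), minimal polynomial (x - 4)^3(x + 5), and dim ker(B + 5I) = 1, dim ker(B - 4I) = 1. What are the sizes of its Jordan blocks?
λ = -5: algebraic multiplicity 1 (exponent in χ_B), largest block size 1 (exponent in m_B), 1 block (geometric multiplicity). This forces block sizes [1].
λ = 4: algebraic multiplicity 3 (exponent in χ_B), largest block size 3 (exponent in m_B), 1 block (geometric multiplicity). This forces block sizes [3].

Jordan blocks: (-5, 1), (4, 3)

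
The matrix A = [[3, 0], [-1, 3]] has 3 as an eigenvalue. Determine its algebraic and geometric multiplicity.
The characteristic polynomial is (x - 3)^2, so the factor x - 3 appears with exponent 2: the algebraic multiplicity is 2.

rank(A - 3I) = 1, so the eigenspace has dimension 2 - 1 = 1: the geometric multiplicity is 1.

Since 1 < 2, A is not diagonalizable.

algebraic multiplicity 2, geometric multiplicity 1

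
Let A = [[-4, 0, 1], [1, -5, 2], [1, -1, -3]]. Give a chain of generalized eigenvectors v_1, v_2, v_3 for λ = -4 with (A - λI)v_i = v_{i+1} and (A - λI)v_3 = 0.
v_1 = [[0, 0, 1]]^T, v_2 = [[1, 2, 1]]^T, v_3 = [[1, 1, 0]]^T

We seek v_1 ∈ ker((A + 4I)^3) \ ker((A + 4I)^2), then set v_{i+1} = (A + 4I) v_i.

One such chain is v_1 = [[0, 0, 1]]^T, v_2 = [[1, 2, 1]]^T, v_3 = [[1, 1, 0]]^T. Check: (A + 4I) v_3 = [[0, 0, 0]]^T = 0.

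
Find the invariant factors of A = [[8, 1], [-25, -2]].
The Jordan structure of A has elementary divisors (x - 3)^2. Arranging the block sizes at each eigenvalue in decreasing order and taking row products gives the invariant factors.

Invariant factors (smallest first, each dividing the next): (x - 3)^2.

Check: the last factor (x - 3)^2 is the minimal polynomial, and the product (x - 3)^2 is the characteristic polynomial.

(x - 3)^2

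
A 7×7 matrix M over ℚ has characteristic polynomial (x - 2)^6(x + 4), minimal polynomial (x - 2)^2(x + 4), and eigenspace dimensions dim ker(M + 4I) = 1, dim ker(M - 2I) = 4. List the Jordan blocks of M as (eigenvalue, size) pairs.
Jordan blocks: (-4, 1), (2, 2), (2, 2), (2, 1), (2, 1)

λ = -4: algebraic multiplicity 1 (exponent in χ_M), largest block size 1 (exponent in m_M), 1 block (geometric multiplicity). This forces block sizes [1].
λ = 2: algebraic multiplicity 6 (exponent in χ_M), largest block size 2 (exponent in m_M), 4 blocks (geometric multiplicity). These force block sizes [2, 2, 1, 1].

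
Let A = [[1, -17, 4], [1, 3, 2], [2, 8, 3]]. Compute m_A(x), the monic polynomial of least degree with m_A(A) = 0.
m_A(x) = (x - 4)^2(x + 1)

The characteristic polynomial factors as (x - 4)^2(x + 1). The minimal polynomial is ∏(x - λ)^{k_λ} where k_λ is the size of the largest Jordan block at λ.

For λ = -1: rank(A + I) = 2, and the largest Jordan block has size 1 (the smallest k with rank((A + I)^k) = rank((A + I)^(k+1))).
For λ = 4: rank(A - 4I) = 2, and the largest Jordan block has size 2 (the smallest k with rank((A - 4I)^k) = rank((A - 4I)^(k+1))).

So m_A(x) = (x - 4)^2(x + 1).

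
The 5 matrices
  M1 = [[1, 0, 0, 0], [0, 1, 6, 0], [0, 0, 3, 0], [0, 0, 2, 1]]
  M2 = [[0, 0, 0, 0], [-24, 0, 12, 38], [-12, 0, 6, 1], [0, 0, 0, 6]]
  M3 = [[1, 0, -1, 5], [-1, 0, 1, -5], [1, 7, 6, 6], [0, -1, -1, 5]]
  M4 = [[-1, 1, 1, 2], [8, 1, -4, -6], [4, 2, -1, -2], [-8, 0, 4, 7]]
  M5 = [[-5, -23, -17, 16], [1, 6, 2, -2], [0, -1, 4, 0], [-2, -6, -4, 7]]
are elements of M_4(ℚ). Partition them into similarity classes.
5 classes: {M1}, {M2}, {M3}, {M4}, {M5}

Characteristic polynomials: χ_{M1} = (x - 3)(x - 1)^3, χ_{M2} = x^2(x - 6)^2, χ_{M3} = x^2(x - 6)^2, χ_{M4} = (x - 3)(x - 1)^3, χ_{M5} = (x - 3)^4.

{M1}: invariant factors x - 1, x - 1, (x - 3)(x - 1).

{M2}: invariant factors x, x(x - 6)^2.

{M3}: invariant factors x^2(x - 6)^2.

{M4}: invariant factors x - 1, (x - 3)(x - 1)^2.

{M5}: invariant factors x - 3, (x - 3)^3.

Matrices are similar if and only if their invariant-factor lists agree; the partition into similarity classes is {M1}, {M2}, {M3}, {M4}, {M5}.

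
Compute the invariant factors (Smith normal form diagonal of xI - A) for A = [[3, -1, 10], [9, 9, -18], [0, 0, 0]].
The Jordan structure of A has elementary divisors x, (x - 6)^2. Arranging the block sizes at each eigenvalue in decreasing order and taking row products gives the invariant factors.

Invariant factors (smallest first, each dividing the next): x(x - 6)^2.

Check: the last factor x(x - 6)^2 is the minimal polynomial, and the product x(x - 6)^2 is the characteristic polynomial.

x(x - 6)^2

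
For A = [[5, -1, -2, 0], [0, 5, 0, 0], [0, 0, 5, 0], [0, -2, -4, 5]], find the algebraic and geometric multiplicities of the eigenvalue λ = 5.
The characteristic polynomial is (x - 5)^4, so the factor x - 5 appears with exponent 4: the algebraic multiplicity is 4.

rank(A - 5I) = 1, so the eigenspace has dimension 4 - 1 = 3: the geometric multiplicity is 3.

Since 3 < 4, A is not diagonalizable.

algebraic multiplicity 4, geometric multiplicity 3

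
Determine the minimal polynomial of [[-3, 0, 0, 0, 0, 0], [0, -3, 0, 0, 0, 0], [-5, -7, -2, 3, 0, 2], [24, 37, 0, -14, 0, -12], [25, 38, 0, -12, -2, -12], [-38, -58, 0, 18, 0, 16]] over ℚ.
The characteristic polynomial factors as (x - 4)(x + 2)^3(x + 3)^2. The minimal polynomial is ∏(x - λ)^{k_λ} where k_λ is the size of the largest Jordan block at λ.

For λ = -3: rank(A + 3I) = 4, and the largest Jordan block has size 1 (the smallest k with rank((A + 3I)^k) = rank((A + 3I)^(k+1))).
For λ = -2: rank(A + 2I) = 4, and the largest Jordan block has size 2 (the smallest k with rank((A + 2I)^k) = rank((A + 2I)^(k+1))).
For λ = 4: rank(A - 4I) = 5, and the largest Jordan block has size 1 (the smallest k with rank((A - 4I)^k) = rank((A - 4I)^(k+1))).

So m_A(x) = (x - 4)(x + 2)^2(x + 3).

m_A(x) = (x - 4)(x + 2)^2(x + 3)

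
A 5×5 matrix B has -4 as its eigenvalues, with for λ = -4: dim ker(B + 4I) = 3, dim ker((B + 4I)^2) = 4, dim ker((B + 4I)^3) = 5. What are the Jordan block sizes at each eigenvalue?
λ = -4: successive nullity increments [3, 1, 1] count blocks of size ≥ k; block sizes are [3, 1, 1].

Jordan blocks: (-4, 3), (-4, 1), (-4, 1)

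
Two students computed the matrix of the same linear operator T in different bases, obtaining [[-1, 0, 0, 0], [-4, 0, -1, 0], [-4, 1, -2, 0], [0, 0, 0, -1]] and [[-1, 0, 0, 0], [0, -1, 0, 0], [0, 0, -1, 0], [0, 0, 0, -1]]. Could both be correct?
No.

Both have characteristic polynomial (x + 1)^4, but the minimal polynomial of A is (x + 1)^2 while the minimal polynomial of B is x + 1. The minimal polynomial is a similarity invariant, so A and B are not similar.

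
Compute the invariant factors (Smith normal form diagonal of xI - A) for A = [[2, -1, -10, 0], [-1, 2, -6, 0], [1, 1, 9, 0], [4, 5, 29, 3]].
(x - 5)^2(x - 3)^2

The Jordan structure of A has elementary divisors (x - 3)^2, (x - 5)^2. Arranging the block sizes at each eigenvalue in decreasing order and taking row products gives the invariant factors.

Invariant factors (smallest first, each dividing the next): (x - 5)^2(x - 3)^2.

Check: the last factor (x - 5)^2(x - 3)^2 is the minimal polynomial, and the product (x - 5)^2(x - 3)^2 is the characteristic polynomial.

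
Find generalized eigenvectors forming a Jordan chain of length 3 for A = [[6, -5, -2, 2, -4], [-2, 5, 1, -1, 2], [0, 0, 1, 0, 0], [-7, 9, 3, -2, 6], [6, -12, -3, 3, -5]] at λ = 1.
We seek v_1 ∈ ker((A - I)^3) \ ker((A - I)^2), then set v_{i+1} = (A - I) v_i.

One such chain is v_1 = [[0, 0, 0, 1, 1]]^T, v_2 = [[-2, 1, 0, 3, -3]]^T, v_3 = [[3, -1, 0, -4, 3]]^T. Check: (A - I) v_3 = [[0, 0, 0, 0, 0]]^T = 0.

v_1 = [[0, 0, 0, 1, 1]]^T, v_2 = [[-2, 1, 0, 3, -3]]^T, v_3 = [[3, -1, 0, -4, 3]]^T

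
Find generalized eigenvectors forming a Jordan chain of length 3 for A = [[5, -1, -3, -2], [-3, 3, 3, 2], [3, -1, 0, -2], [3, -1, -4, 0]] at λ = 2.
v_1 = [[0, 1, 0, 0]]^T, v_2 = [[-1, 1, -1, -1]]^T, v_3 = [[1, -1, 0, 2]]^T

We seek v_1 ∈ ker((A - 2I)^3) \ ker((A - 2I)^2), then set v_{i+1} = (A - 2I) v_i.

One such chain is v_1 = [[0, 1, 0, 0]]^T, v_2 = [[-1, 1, -1, -1]]^T, v_3 = [[1, -1, 0, 2]]^T. Check: (A - 2I) v_3 = [[0, 0, 0, 0]]^T = 0.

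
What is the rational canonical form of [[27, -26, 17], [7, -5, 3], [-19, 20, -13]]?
The invariant factors of A (the non-unit diagonal entries of the Smith normal form of xI - A over ℚ[x]) are (x - 4)^2(x - 1), each dividing the next. The characteristic polynomial is their product, (x - 4)^2(x - 1).

The rational canonical form is the block-diagonal matrix of companion matrices C(f_i):
R = [[0, 0, 16], [1, 0, -24], [0, 1, 9]].

R = [[0, 0, 16], [1, 0, -24], [0, 1, 9]]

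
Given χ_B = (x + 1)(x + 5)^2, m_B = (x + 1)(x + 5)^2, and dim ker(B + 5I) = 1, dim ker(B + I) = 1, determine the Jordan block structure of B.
Jordan blocks: (-5, 2), (-1, 1)

λ = -5: algebraic multiplicity 2 (exponent in χ_B), largest block size 2 (exponent in m_B), 1 block (geometric multiplicity). This forces block sizes [2].
λ = -1: algebraic multiplicity 1 (exponent in χ_B), largest block size 1 (exponent in m_B), 1 block (geometric multiplicity). This forces block sizes [1].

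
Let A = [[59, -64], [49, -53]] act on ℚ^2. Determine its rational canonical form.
The invariant factors of A (the non-unit diagonal entries of the Smith normal form of xI - A over ℚ[x]) are (x - 3)^2, each dividing the next. The characteristic polynomial is their product, (x - 3)^2.

The rational canonical form is the block-diagonal matrix of companion matrices C(f_i):
R = [[0, -9], [1, 6]].

R = [[0, -9], [1, 6]]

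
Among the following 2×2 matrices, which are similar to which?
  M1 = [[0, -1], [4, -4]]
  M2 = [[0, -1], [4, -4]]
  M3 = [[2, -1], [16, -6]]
Characteristic polynomials: χ_{M1} = (x + 2)^2, χ_{M2} = (x + 2)^2, χ_{M3} = (x + 2)^2.

{M1, M2, M3}: invariant factors (x + 2)^2.

Matrices are similar if and only if their invariant-factor lists agree; the partition into similarity classes is {M1, M2, M3}.

1 class: {M1, M2, M3}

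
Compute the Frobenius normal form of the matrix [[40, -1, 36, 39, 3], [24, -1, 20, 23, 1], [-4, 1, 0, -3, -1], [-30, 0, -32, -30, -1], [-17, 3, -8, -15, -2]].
The invariant factors of A (the non-unit diagonal entries of the Smith normal form of xI - A over ℚ[x]) are x^2 - x + 4, (x - 5)(x^2 - x + 4), each dividing the next. The characteristic polynomial is their product, (x - 5)(x^2 - x + 4)^2.

The rational canonical form is the block-diagonal matrix of companion matrices C(f_i):
R = [[0, -4, 0, 0, 0], [1, 1, 0, 0, 0], [0, 0, 0, 0, 20], [0, 0, 1, 0, -9], [0, 0, 0, 1, 6]].

Note the characteristic polynomial does not split into linear factors over ℚ, so A has no Jordan form over ℚ; the rational canonical form exists over any field.

R = [[0, -4, 0, 0, 0], [1, 1, 0, 0, 0], [0, 0, 0, 0, 20], [0, 0, 1, 0, -9], [0, 0, 0, 1, 6]]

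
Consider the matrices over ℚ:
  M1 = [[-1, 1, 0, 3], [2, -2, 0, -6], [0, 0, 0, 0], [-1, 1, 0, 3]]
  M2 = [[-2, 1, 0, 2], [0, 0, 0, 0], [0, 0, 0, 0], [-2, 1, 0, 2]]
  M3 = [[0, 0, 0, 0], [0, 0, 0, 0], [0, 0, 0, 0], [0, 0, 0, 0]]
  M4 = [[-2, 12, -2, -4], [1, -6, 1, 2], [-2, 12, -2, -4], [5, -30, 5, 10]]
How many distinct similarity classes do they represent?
Characteristic polynomials: χ_{M1} = x^4, χ_{M2} = x^4, χ_{M3} = x^4, χ_{M4} = x^4.

{M1, M2, M4}: invariant factors x, x, x^2.

{M3}: invariant factors x, x, x, x.

Matrices are similar if and only if their invariant-factor lists agree; the partition into similarity classes is {M1, M2, M4}, {M3}.

2 classes: {M1, M2, M4}, {M3}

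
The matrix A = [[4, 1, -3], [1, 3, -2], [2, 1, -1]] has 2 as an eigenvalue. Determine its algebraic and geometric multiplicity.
The characteristic polynomial is (x - 2)^3, so the factor x - 2 appears with exponent 3: the algebraic multiplicity is 3.

rank(A - 2I) = 2, so the eigenspace has dimension 3 - 2 = 1: the geometric multiplicity is 1.

Since 1 < 3, A is not diagonalizable.

algebraic multiplicity 3, geometric multiplicity 1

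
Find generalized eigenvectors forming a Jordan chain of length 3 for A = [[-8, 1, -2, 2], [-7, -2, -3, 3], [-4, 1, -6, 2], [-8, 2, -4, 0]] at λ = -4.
v_1 = [[0, 2, 1, 0]]^T, v_2 = [[0, 1, 0, 0]]^T, v_3 = [[1, 2, 1, 2]]^T

We seek v_1 ∈ ker((A + 4I)^3) \ ker((A + 4I)^2), then set v_{i+1} = (A + 4I) v_i.

One such chain is v_1 = [[0, 2, 1, 0]]^T, v_2 = [[0, 1, 0, 0]]^T, v_3 = [[1, 2, 1, 2]]^T. Check: (A + 4I) v_3 = [[0, 0, 0, 0]]^T = 0.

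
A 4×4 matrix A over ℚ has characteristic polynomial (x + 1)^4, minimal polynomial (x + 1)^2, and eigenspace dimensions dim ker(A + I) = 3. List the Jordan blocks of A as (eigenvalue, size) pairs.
λ = -1: algebraic multiplicity 4 (exponent in χ_A), largest block size 2 (exponent in m_A), 3 blocks (geometric multiplicity). These force block sizes [2, 1, 1].

Jordan blocks: (-1, 2), (-1, 1), (-1, 1)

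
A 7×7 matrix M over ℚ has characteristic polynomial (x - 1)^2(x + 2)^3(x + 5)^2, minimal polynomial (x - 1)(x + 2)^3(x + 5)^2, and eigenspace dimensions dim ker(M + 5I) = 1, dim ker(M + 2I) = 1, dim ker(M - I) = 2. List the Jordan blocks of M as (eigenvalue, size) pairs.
λ = -5: algebraic multiplicity 2 (exponent in χ_M), largest block size 2 (exponent in m_M), 1 block (geometric multiplicity). This forces block sizes [2].
λ = -2: algebraic multiplicity 3 (exponent in χ_M), largest block size 3 (exponent in m_M), 1 block (geometric multiplicity). This forces block sizes [3].
λ = 1: algebraic multiplicity 2 (exponent in χ_M), largest block size 1 (exponent in m_M), 2 blocks (geometric multiplicity). These force block sizes [1, 1].

Jordan blocks: (-5, 2), (-2, 3), (1, 1), (1, 1)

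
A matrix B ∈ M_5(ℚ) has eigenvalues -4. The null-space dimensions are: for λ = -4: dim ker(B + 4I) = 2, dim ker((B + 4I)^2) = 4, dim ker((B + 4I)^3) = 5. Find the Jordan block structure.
λ = -4: successive nullity increments [2, 2, 1] count blocks of size ≥ k; block sizes are [3, 2].

Jordan blocks: (-4, 3), (-4, 2)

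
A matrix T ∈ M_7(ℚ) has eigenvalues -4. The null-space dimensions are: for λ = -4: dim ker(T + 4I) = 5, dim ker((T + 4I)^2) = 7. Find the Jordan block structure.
Jordan blocks: (-4, 2), (-4, 2), (-4, 1), (-4, 1), (-4, 1)

λ = -4: successive nullity increments [5, 2] count blocks of size ≥ k; block sizes are [2, 2, 1, 1, 1].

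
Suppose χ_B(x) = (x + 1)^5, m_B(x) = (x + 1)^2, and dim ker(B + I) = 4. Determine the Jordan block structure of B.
λ = -1: algebraic multiplicity 5 (exponent in χ_B), largest block size 2 (exponent in m_B), 4 blocks (geometric multiplicity). These force block sizes [2, 1, 1, 1].

Jordan blocks: (-1, 2), (-1, 1), (-1, 1), (-1, 1)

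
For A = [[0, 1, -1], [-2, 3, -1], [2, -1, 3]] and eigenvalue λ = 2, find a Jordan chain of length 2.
We seek v_1 ∈ ker((A - 2I)^2) \ ker(A - 2I), then set v_{i+1} = (A - 2I) v_i.

One such chain is v_1 = [[0, 1, 0]]^T, v_2 = [[1, 1, -1]]^T. Check: (A - 2I) v_2 = [[0, 0, 0]]^T = 0.

v_1 = [[0, 1, 0]]^T, v_2 = [[1, 1, -1]]^T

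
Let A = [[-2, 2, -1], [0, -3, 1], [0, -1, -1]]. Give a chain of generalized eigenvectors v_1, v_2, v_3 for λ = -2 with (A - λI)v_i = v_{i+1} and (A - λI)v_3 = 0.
We seek v_1 ∈ ker((A + 2I)^3) \ ker((A + 2I)^2), then set v_{i+1} = (A + 2I) v_i.

One such chain is v_1 = [[0, 0, 1]]^T, v_2 = [[-1, 1, 1]]^T, v_3 = [[1, 0, 0]]^T. Check: (A + 2I) v_3 = [[0, 0, 0]]^T = 0.

v_1 = [[0, 0, 1]]^T, v_2 = [[-1, 1, 1]]^T, v_3 = [[1, 0, 0]]^T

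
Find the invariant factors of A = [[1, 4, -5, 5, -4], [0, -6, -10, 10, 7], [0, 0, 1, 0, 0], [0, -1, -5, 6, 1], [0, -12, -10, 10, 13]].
The Jordan structure of A has elementary divisors (x - 1), (x - 1), (x - 1), (x - 6)^2. Arranging the block sizes at each eigenvalue in decreasing order and taking row products gives the invariant factors.

Invariant factors (smallest first, each dividing the next): x - 1, x - 1, (x - 6)^2(x - 1).

Check: the last factor (x - 6)^2(x - 1) is the minimal polynomial, and the product (x - 6)^2(x - 1)^3 is the characteristic polynomial.

x - 1, x - 1, (x - 6)^2(x - 1)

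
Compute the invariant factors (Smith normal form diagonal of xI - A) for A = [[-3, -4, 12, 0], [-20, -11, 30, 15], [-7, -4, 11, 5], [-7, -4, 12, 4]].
x + 1, (x - 4)(x + 1)^2

The Jordan structure of A has elementary divisors (x + 1)^2, (x + 1), (x - 4). Arranging the block sizes at each eigenvalue in decreasing order and taking row products gives the invariant factors.

Invariant factors (smallest first, each dividing the next): x + 1, (x - 4)(x + 1)^2.

Check: the last factor (x - 4)(x + 1)^2 is the minimal polynomial, and the product (x - 4)(x + 1)^3 is the characteristic polynomial.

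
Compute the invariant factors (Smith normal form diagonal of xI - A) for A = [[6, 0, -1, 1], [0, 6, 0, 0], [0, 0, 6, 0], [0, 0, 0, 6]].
The Jordan structure of A has elementary divisors (x - 6)^2, (x - 6), (x - 6). Arranging the block sizes at each eigenvalue in decreasing order and taking row products gives the invariant factors.

Invariant factors (smallest first, each dividing the next): x - 6, x - 6, (x - 6)^2.

Check: the last factor (x - 6)^2 is the minimal polynomial, and the product (x - 6)^4 is the characteristic polynomial.

x - 6, x - 6, (x - 6)^2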